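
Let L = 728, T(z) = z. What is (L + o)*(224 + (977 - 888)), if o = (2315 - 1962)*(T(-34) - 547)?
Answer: -63966245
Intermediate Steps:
o = -205093 (o = (2315 - 1962)*(-34 - 547) = 353*(-581) = -205093)
(L + o)*(224 + (977 - 888)) = (728 - 205093)*(224 + (977 - 888)) = -204365*(224 + 89) = -204365*313 = -63966245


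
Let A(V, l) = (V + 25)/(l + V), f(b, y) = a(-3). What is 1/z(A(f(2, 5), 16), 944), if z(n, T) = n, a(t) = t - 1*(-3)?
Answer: 16/25 ≈ 0.64000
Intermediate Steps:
a(t) = 3 + t (a(t) = t + 3 = 3 + t)
f(b, y) = 0 (f(b, y) = 3 - 3 = 0)
A(V, l) = (25 + V)/(V + l)
1/z(A(f(2, 5), 16), 944) = 1/((25 + 0)/(0 + 16)) = 1/(25/16) = 16/25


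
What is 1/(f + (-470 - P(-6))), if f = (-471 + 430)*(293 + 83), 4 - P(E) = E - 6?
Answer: -1/15902 ≈ -6.2885e-5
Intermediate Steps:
P(E) = 10 - E (P(E) = 4 - (E - 6) = 4 - (-6 + E) = 4 + (6 - E) = 10 - E)
f = -15416 (f = -41*376 = -15416)
1/(f + (-470 - P(-6))) = 1/(-15416 + (-470 - (10 - 1*(-6)))) = 1/(-15416 + (-470 - (10 + 6))) = 1/(-15416 + (-470 - 1*16)) = 1/(-15416 + (-470 - 16)) = 1/(-15416 - 486) = 1/(-15902) = -1/15902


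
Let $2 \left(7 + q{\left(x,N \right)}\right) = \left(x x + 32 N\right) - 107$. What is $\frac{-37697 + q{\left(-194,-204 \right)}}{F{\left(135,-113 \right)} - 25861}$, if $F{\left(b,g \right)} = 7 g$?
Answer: $\frac{44407}{53304} \approx 0.83309$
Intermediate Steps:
$q{\left(x,N \right)} = - \frac{121}{2} + \frac{x^{2}}{2} + 16 N$ ($q{\left(x,N \right)} = -7 + \frac{\left(x x + 32 N\right) - 107}{2} = -7 + \frac{\left(x^{2} + 32 N\right) - 107}{2} = -7 + \frac{-107 + x^{2} + 32 N}{2} = -7 + \left(- \frac{107}{2} + \frac{x^{2}}{2} + 16 N\right) = - \frac{121}{2} + \frac{x^{2}}{2} + 16 N$)
$\frac{-37697 + q{\left(-194,-204 \right)}}{F{\left(135,-113 \right)} - 25861} = \frac{-37697 + \left(- \frac{121}{2} + \frac{\left(-194\right)^{2}}{2} + 16 \left(-204\right)\right)}{7 \left(-113\right) - 25861} = \frac{-37697 - - \frac{30987}{2}}{-791 - 25861} = \frac{-37697 - - \frac{30987}{2}}{-26652} = \left(-37697 + \frac{30987}{2}\right) \left(- \frac{1}{26652}\right) = \left(- \frac{44407}{2}\right) \left(- \frac{1}{26652}\right) = \frac{44407}{53304}$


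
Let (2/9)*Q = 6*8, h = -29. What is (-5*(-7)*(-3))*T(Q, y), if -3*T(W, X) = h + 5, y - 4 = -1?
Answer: -840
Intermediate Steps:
y = 3 (y = 4 - 1 = 3)
Q = 216 (Q = 9*(6*8)/2 = (9/2)*48 = 216)
T(W, X) = 8 (T(W, X) = -(-29 + 5)/3 = -⅓*(-24) = 8)
(-5*(-7)*(-3))*T(Q, y) = (-5*(-7)*(-3))*8 = (35*(-3))*8 = -105*8 = -840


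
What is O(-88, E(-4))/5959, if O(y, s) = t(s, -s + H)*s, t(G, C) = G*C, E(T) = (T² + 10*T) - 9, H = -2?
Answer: 33759/5959 ≈ 5.6652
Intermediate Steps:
E(T) = -9 + T² + 10*T
t(G, C) = C*G
O(y, s) = s²*(-2 - s) (O(y, s) = ((-s - 2)*s)*s = ((-2 - s)*s)*s = (s*(-2 - s))*s = s²*(-2 - s))
O(-88, E(-4))/5959 = ((-9 + (-4)² + 10*(-4))²*(-2 - (-9 + (-4)² + 10*(-4))))/5959 = ((-9 + 16 - 40)²*(-2 - (-9 + 16 - 40)))*(1/5959) = ((-33)²*(-2 - 1*(-33)))*(1/5959) = (1089*(-2 + 33))*(1/5959) = (1089*31)*(1/5959) = 33759*(1/5959) = 33759/5959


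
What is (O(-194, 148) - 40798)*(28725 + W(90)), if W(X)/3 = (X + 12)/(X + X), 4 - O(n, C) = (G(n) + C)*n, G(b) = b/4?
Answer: -6173655097/10 ≈ -6.1737e+8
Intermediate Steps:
G(b) = b/4 (G(b) = b*(¼) = b/4)
O(n, C) = 4 - n*(C + n/4) (O(n, C) = 4 - (n/4 + C)*n = 4 - (C + n/4)*n = 4 - n*(C + n/4))
W(X) = 3*(12 + X)/(2*X) (W(X) = 3*((X + 12)/(X + X)) = 3*((12 + X)/((2*X))) = 3*((12 + X)*(1/(2*X))) = 3*((12 + X)/(2*X)) = 3*(12 + X)/(2*X))
(O(-194, 148) - 40798)*(28725 + W(90)) = ((4 - ¼*(-194)² - 1*148*(-194)) - 40798)*(28725 + (3/2 + 18/90)) = ((4 - ¼*37636 + 28712) - 40798)*(28725 + (3/2 + 18*(1/90))) = ((4 - 9409 + 28712) - 40798)*(28725 + (3/2 + ⅕)) = (19307 - 40798)*(28725 + 17/10) = -21491*287267/10 = -6173655097/10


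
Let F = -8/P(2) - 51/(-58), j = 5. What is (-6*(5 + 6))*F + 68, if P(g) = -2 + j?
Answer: 5393/29 ≈ 185.97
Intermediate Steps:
P(g) = 3 (P(g) = -2 + 5 = 3)
F = -311/174 (F = -8/3 - 51/(-58) = -8*1/3 - 51*(-1/58) = -8/3 + 51/58 = -311/174 ≈ -1.7874)
(-6*(5 + 6))*F + 68 = -6*(5 + 6)*(-311/174) + 68 = -6*11*(-311/174) + 68 = -66*(-311/174) + 68 = 3421/29 + 68 = 5393/29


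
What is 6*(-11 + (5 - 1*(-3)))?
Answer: -18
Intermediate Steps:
6*(-11 + (5 - 1*(-3))) = 6*(-11 + (5 + 3)) = 6*(-11 + 8) = 6*(-3) = -18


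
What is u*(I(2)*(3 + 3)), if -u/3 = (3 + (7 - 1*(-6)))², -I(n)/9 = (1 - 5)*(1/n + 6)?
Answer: -1078272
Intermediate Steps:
I(n) = 216 + 36/n (I(n) = -9*(1 - 5)*(1/n + 6) = -(-36)*(6 + 1/n) = -9*(-24 - 4/n) = 216 + 36/n)
u = -768 (u = -3*(3 + (7 - 1*(-6)))² = -3*(3 + (7 + 6))² = -3*(3 + 13)² = -3*16² = -3*256 = -768)
u*(I(2)*(3 + 3)) = -768*(216 + 36/2)*(3 + 3) = -768*(216 + 36*(½))*6 = -768*(216 + 18)*6 = -179712*6 = -768*1404 = -1078272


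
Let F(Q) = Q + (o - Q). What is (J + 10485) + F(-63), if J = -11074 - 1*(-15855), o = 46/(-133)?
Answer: 2030332/133 ≈ 15266.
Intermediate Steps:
o = -46/133 (o = 46*(-1/133) = -46/133 ≈ -0.34586)
F(Q) = -46/133 (F(Q) = Q + (-46/133 - Q) = -46/133)
J = 4781 (J = -11074 + 15855 = 4781)
(J + 10485) + F(-63) = (4781 + 10485) - 46/133 = 15266 - 46/133 = 2030332/133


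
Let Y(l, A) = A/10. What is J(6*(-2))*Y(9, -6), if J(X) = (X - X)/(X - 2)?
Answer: 0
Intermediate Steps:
Y(l, A) = A/10 (Y(l, A) = A*(⅒) = A/10)
J(X) = 0 (J(X) = 0/(-2 + X) = 0)
J(6*(-2))*Y(9, -6) = 0*((⅒)*(-6)) = 0*(-⅗) = 0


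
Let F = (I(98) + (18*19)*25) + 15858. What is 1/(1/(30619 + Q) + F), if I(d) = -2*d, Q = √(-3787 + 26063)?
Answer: 22698771458239/549582655288229897 + 2*√5569/549582655288229897 ≈ 4.1302e-5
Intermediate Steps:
Q = 2*√5569 (Q = √22276 = 2*√5569 ≈ 149.25)
F = 24212 (F = (-2*98 + (18*19)*25) + 15858 = (-196 + 342*25) + 15858 = (-196 + 8550) + 15858 = 8354 + 15858 = 24212)
1/(1/(30619 + Q) + F) = 1/(1/(30619 + 2*√5569) + 24212) = 1/(24212 + 1/(30619 + 2*√5569))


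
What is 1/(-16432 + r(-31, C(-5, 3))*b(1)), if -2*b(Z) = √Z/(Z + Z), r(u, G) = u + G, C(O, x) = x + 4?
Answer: -1/16426 ≈ -6.0879e-5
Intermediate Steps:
C(O, x) = 4 + x
r(u, G) = G + u
b(Z) = -1/(4*√Z) (b(Z) = -√Z/(2*(Z + Z)) = -√Z/(2*(2*Z)) = -1/(2*Z)*√Z/2 = -1/(4*√Z))
1/(-16432 + r(-31, C(-5, 3))*b(1)) = 1/(-16432 + ((4 + 3) - 31)*(-1/(4*√1))) = 1/(-16432 + (7 - 31)*(-¼*1)) = 1/(-16432 - 24*(-¼)) = 1/(-16432 + 6) = 1/(-16426) = -1/16426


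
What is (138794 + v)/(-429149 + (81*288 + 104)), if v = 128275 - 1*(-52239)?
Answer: -106436/135239 ≈ -0.78702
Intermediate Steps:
v = 180514 (v = 128275 + 52239 = 180514)
(138794 + v)/(-429149 + (81*288 + 104)) = (138794 + 180514)/(-429149 + (81*288 + 104)) = 319308/(-429149 + (23328 + 104)) = 319308/(-429149 + 23432) = 319308/(-405717) = 319308*(-1/405717) = -106436/135239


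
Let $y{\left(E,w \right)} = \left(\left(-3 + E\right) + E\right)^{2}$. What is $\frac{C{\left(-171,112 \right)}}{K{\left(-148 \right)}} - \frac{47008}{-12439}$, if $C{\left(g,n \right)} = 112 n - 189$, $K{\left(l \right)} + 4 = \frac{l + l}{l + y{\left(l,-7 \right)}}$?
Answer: $- \frac{279590773129}{90705188} \approx -3082.4$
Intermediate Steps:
$y{\left(E,w \right)} = \left(-3 + 2 E\right)^{2}$
$K{\left(l \right)} = -4 + \frac{2 l}{l + \left(-3 + 2 l\right)^{2}}$ ($K{\left(l \right)} = -4 + \frac{l + l}{l + \left(-3 + 2 l\right)^{2}} = -4 + \frac{2 l}{l + \left(-3 + 2 l\right)^{2}}$)
$C{\left(g,n \right)} = -189 + 112 n$
$\frac{C{\left(-171,112 \right)}}{K{\left(-148 \right)}} - \frac{47008}{-12439} = \frac{-189 + 112 \cdot 112}{2 \frac{1}{9 - -1628 + 4 \left(-148\right)^{2}} \left(-18 - 8 \left(-148\right)^{2} + 23 \left(-148\right)\right)} - \frac{47008}{-12439} = \frac{-189 + 12544}{2 \frac{1}{9 + 1628 + 4 \cdot 21904} \left(-18 - 175232 - 3404\right)} - - \frac{47008}{12439} = \frac{12355}{2 \frac{1}{9 + 1628 + 87616} \left(-18 - 175232 - 3404\right)} + \frac{47008}{12439} = \frac{12355}{2 \cdot \frac{1}{89253} \left(-178654\right)} + \frac{47008}{12439} = \frac{12355}{- \frac{357308}{89253}} + \frac{47008}{12439} = 12355 \left(- \frac{89253}{357308}\right) + \frac{47008}{12439} = - \frac{157531545}{51044} + \frac{47008}{12439} = - \frac{279590773129}{90705188}$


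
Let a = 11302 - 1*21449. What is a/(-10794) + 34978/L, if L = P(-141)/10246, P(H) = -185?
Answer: -3868401365677/1996890 ≈ -1.9372e+6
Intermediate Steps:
a = -10147 (a = 11302 - 21449 = -10147)
L = -185/10246 ≈ -0.018056
a/(-10794) + 34978/L = -10147/(-10794) + 34978/(-185/10246) = -10147*(-1/10794) + 34978*(-10246/185) = 10147/10794 - 358384588/185 = -3868401365677/1996890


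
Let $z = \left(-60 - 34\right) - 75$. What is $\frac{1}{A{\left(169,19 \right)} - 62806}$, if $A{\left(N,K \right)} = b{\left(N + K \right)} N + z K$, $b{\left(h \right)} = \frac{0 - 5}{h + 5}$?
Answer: $- \frac{193}{12742126} \approx -1.5147 \cdot 10^{-5}$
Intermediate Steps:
$b{\left(h \right)} = - \frac{5}{5 + h}$
$z = -169$ ($z = -94 - 75 = -169$)
$A{\left(N,K \right)} = - 169 K - \frac{5 N}{5 + K + N}$ ($A{\left(N,K \right)} = - \frac{5}{5 + \left(N + K\right)} N - 169 K = - \frac{5}{5 + \left(K + N\right)} N - 169 K = - \frac{5}{5 + K + N} N - 169 K = - \frac{5 N}{5 + K + N} - 169 K = - 169 K - \frac{5 N}{5 + K + N}$)
$\frac{1}{A{\left(169,19 \right)} - 62806} = \frac{1}{\frac{\left(-5\right) 169 - 3211 \left(5 + 19 + 169\right)}{5 + 19 + 169} - 62806} = \frac{1}{\frac{-845 - 3211 \cdot 193}{193} - 62806} = \frac{1}{\frac{-845 - 619723}{193} - 62806} = \frac{1}{\frac{1}{193} \left(-620568\right) - 62806} = \frac{1}{- \frac{620568}{193} - 62806} = \frac{1}{- \frac{12742126}{193}} = - \frac{193}{12742126}$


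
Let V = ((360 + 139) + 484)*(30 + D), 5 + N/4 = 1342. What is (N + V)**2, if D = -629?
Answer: 340436073961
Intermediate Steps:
N = 5348 (N = -20 + 4*1342 = -20 + 5368 = 5348)
V = -588817 (V = ((360 + 139) + 484)*(30 - 629) = (499 + 484)*(-599) = 983*(-599) = -588817)
(N + V)**2 = (5348 - 588817)**2 = (-583469)**2 = 340436073961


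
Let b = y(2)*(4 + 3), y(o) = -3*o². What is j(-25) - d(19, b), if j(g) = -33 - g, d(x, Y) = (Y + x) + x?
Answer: 38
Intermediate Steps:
b = -84 (b = (-3*2²)*(4 + 3) = -3*4*7 = -12*7 = -84)
d(x, Y) = Y + 2*x
j(-25) - d(19, b) = (-33 - 1*(-25)) - (-84 + 2*19) = (-33 + 25) - (-84 + 38) = -8 - 1*(-46) = -8 + 46 = 38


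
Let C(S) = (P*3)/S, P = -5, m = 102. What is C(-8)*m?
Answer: 765/4 ≈ 191.25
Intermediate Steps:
C(S) = -15/S (C(S) = (-5*3)/S = -15/S)
C(-8)*m = -15/(-8)*102 = -15*(-1/8)*102 = (15/8)*102 = 765/4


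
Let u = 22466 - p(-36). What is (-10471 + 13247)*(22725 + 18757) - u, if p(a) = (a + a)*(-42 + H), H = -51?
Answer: 115138262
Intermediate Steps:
p(a) = -186*a (p(a) = (a + a)*(-42 - 51) = (2*a)*(-93) = -186*a)
u = 15770 (u = 22466 - (-186)*(-36) = 22466 - 1*6696 = 22466 - 6696 = 15770)
(-10471 + 13247)*(22725 + 18757) - u = (-10471 + 13247)*(22725 + 18757) - 1*15770 = 2776*41482 - 15770 = 115154032 - 15770 = 115138262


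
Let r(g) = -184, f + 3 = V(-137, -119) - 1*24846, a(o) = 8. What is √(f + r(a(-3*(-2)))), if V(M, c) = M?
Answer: I*√25170 ≈ 158.65*I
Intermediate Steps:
f = -24986 (f = -3 + (-137 - 1*24846) = -3 + (-137 - 24846) = -3 - 24983 = -24986)
√(f + r(a(-3*(-2)))) = √(-24986 - 184) = √(-25170) = I*√25170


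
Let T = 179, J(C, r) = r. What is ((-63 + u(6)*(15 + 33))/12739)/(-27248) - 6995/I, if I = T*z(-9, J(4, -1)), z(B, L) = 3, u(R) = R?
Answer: -2428050463465/186399290064 ≈ -13.026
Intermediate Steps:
I = 537 (I = 179*3 = 537)
((-63 + u(6)*(15 + 33))/12739)/(-27248) - 6995/I = ((-63 + 6*(15 + 33))/12739)/(-27248) - 6995/537 = ((-63 + 6*48)*(1/12739))*(-1/27248) - 6995*1/537 = ((-63 + 288)*(1/12739))*(-1/27248) - 6995/537 = (225*(1/12739))*(-1/27248) - 6995/537 = (225/12739)*(-1/27248) - 6995/537 = -225/347112272 - 6995/537 = -2428050463465/186399290064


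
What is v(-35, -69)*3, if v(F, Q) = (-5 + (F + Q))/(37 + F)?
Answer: -327/2 ≈ -163.50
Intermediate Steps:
v(F, Q) = (-5 + F + Q)/(37 + F)
v(-35, -69)*3 = ((-5 - 35 - 69)/(37 - 35))*3 = (-109/2)*3 = ((½)*(-109))*3 = -109/2*3 = -327/2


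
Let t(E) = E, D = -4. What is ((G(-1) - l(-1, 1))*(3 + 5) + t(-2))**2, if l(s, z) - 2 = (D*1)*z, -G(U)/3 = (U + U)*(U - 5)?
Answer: 75076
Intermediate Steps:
G(U) = -6*U*(-5 + U) (G(U) = -3*(U + U)*(U - 5) = -3*2*U*(-5 + U) = -6*U*(-5 + U))
l(s, z) = 2 - 4*z (l(s, z) = 2 + (-4*1)*z = 2 - 4*z)
((G(-1) - l(-1, 1))*(3 + 5) + t(-2))**2 = ((6*(-1)*(5 - 1*(-1)) - (2 - 4*1))*(3 + 5) - 2)**2 = ((6*(-1)*(5 + 1) - (2 - 4))*8 - 2)**2 = ((6*(-1)*6 - 1*(-2))*8 - 2)**2 = ((-36 + 2)*8 - 2)**2 = (-34*8 - 2)**2 = (-272 - 2)**2 = (-274)**2 = 75076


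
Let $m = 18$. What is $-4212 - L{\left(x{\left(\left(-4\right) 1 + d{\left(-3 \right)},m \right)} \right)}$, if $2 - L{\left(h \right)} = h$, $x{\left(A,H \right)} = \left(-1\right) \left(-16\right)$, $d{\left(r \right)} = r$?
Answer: $-4198$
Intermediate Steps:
$x{\left(A,H \right)} = 16$
$L{\left(h \right)} = 2 - h$
$-4212 - L{\left(x{\left(\left(-4\right) 1 + d{\left(-3 \right)},m \right)} \right)} = -4212 - \left(2 - 16\right) = -4212 - -14 = -4212 + 14 = -4198$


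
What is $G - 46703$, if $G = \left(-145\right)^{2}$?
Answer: $-25678$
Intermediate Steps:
$G = 21025$
$G - 46703 = 21025 - 46703 = -25678$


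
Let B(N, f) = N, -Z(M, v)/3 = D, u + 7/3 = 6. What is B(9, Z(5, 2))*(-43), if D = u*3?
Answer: -387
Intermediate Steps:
u = 11/3 (u = -7/3 + 6 = 11/3 ≈ 3.6667)
D = 11 (D = (11/3)*3 = 11)
Z(M, v) = -33 (Z(M, v) = -3*11 = -33)
B(9, Z(5, 2))*(-43) = 9*(-43) = -387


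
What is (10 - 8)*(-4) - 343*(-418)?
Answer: 143366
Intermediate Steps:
(10 - 8)*(-4) - 343*(-418) = 2*(-4) + 143374 = -8 + 143374 = 143366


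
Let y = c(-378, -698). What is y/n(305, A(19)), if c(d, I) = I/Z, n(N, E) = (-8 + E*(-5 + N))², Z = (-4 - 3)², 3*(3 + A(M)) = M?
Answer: -349/24109568 ≈ -1.4476e-5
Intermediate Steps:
A(M) = -3 + M/3
Z = 49 (Z = (-7)² = 49)
c(d, I) = I/49
y = -698/49 (y = (1/49)*(-698) = -698/49 ≈ -14.245)
y/n(305, A(19)) = -698/(49*(8 + 5*(-3 + (⅓)*19) - 1*(-3 + (⅓)*19)*305)²) = -698/(49*(8 + 5*(-3 + 19/3) - 1*(-3 + 19/3)*305)²) = -698/(49*(8 + 5*(10/3) - 1*10/3*305)²) = -698/(49*(8 + 50/3 - 3050/3)²) = -698/(49*((-992)²)) = -698/49/984064 = -698/49*1/984064 = -349/24109568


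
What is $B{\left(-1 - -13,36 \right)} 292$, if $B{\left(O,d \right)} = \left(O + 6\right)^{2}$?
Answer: $94608$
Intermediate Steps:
$B{\left(O,d \right)} = \left(6 + O\right)^{2}$
$B{\left(-1 - -13,36 \right)} 292 = \left(6 - -12\right)^{2} \cdot 292 = \left(6 + \left(-1 + 13\right)\right)^{2} \cdot 292 = \left(6 + 12\right)^{2} \cdot 292 = 18^{2} \cdot 292 = 324 \cdot 292 = 94608$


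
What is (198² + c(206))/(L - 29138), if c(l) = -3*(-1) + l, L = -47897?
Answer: -39413/77035 ≈ -0.51162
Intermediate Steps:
c(l) = 3 + l
(198² + c(206))/(L - 29138) = (198² + (3 + 206))/(-47897 - 29138) = (39204 + 209)/(-77035) = 39413*(-1/77035) = -39413/77035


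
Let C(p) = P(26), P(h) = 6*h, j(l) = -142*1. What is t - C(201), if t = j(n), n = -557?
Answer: -298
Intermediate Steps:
j(l) = -142
t = -142
C(p) = 156 (C(p) = 6*26 = 156)
t - C(201) = -142 - 1*156 = -142 - 156 = -298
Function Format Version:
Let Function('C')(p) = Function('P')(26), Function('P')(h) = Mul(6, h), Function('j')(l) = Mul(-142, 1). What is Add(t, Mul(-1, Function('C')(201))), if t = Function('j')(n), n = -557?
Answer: -298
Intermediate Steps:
Function('j')(l) = -142
t = -142
Function('C')(p) = 156 (Function('C')(p) = Mul(6, 26) = 156)
Add(t, Mul(-1, Function('C')(201))) = Add(-142, Mul(-1, 156)) = Add(-142, -156) = -298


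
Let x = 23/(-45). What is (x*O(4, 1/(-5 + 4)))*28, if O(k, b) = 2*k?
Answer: -5152/45 ≈ -114.49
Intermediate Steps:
x = -23/45 (x = 23*(-1/45) = -23/45 ≈ -0.51111)
(x*O(4, 1/(-5 + 4)))*28 = -46*4/45*28 = -23/45*8*28 = -184/45*28 = -5152/45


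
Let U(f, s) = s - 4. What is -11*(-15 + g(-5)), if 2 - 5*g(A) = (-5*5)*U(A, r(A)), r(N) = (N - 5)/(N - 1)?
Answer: 4334/15 ≈ 288.93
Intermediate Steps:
r(N) = (-5 + N)/(-1 + N)
U(f, s) = -4 + s
g(A) = -98/5 + 5*(-5 + A)/(-1 + A) (g(A) = 2/5 - (-5*5)*(-4 + (-5 + A)/(-1 + A))/5 = 2/5 - (-5)*(-4 + (-5 + A)/(-1 + A)) = 2/5 - (100 - 25*(-5 + A)/(-1 + A))/5 = 2/5 + (-20 + 5*(-5 + A)/(-1 + A)) = -98/5 + 5*(-5 + A)/(-1 + A))
-11*(-15 + g(-5)) = -11*(-15 + (-27 - 73*(-5))/(5*(-1 - 5))) = -11*(-15 + (1/5)*(-27 + 365)/(-6)) = -11*(-15 + (1/5)*(-1/6)*338) = -11*(-15 - 169/15) = -11*(-394/15) = 4334/15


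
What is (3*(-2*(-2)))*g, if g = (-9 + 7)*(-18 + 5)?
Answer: 312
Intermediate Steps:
g = 26 (g = -2*(-13) = 26)
(3*(-2*(-2)))*g = (3*(-2*(-2)))*26 = (3*4)*26 = 12*26 = 312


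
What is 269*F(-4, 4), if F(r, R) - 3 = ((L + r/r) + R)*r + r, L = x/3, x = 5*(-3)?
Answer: -269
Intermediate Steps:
x = -15
L = -5 (L = -15/3 = -15*1/3 = -5)
F(r, R) = 3 + r + r*(-4 + R) (F(r, R) = 3 + (((-5 + r/r) + R)*r + r) = 3 + (((-5 + 1) + R)*r + r) = 3 + ((-4 + R)*r + r) = 3 + (r*(-4 + R) + r) = 3 + (r + r*(-4 + R)) = 3 + r + r*(-4 + R))
269*F(-4, 4) = 269*(3 - 3*(-4) + 4*(-4)) = 269*(3 + 12 - 16) = 269*(-1) = -269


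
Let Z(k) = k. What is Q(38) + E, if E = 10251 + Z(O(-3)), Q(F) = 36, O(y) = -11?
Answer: 10276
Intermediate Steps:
E = 10240 (E = 10251 - 11 = 10240)
Q(38) + E = 36 + 10240 = 10276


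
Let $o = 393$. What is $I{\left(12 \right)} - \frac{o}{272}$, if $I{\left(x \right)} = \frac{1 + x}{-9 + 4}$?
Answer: $- \frac{5501}{1360} \approx -4.0449$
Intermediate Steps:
$I{\left(x \right)} = - \frac{1}{5} - \frac{x}{5}$ ($I{\left(x \right)} = \frac{1 + x}{-5} = \left(1 + x\right) \left(- \frac{1}{5}\right) = - \frac{1}{5} - \frac{x}{5}$)
$I{\left(12 \right)} - \frac{o}{272} = \left(- \frac{1}{5} - \frac{12}{5}\right) - \frac{393}{272} = \left(- \frac{1}{5} - \frac{12}{5}\right) - 393 \cdot \frac{1}{272} = - \frac{13}{5} - \frac{393}{272} = - \frac{5501}{1360}$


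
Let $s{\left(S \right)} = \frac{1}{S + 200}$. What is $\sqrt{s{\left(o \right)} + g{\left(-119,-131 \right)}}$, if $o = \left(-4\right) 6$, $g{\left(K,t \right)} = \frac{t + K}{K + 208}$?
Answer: $\frac{3 i \sqrt{4776541}}{3916} \approx 1.6743 i$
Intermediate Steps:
$g{\left(K,t \right)} = \frac{K + t}{208 + K}$
$o = -24$
$s{\left(S \right)} = \frac{1}{200 + S}$
$\sqrt{s{\left(o \right)} + g{\left(-119,-131 \right)}} = \sqrt{\frac{1}{200 - 24} + \frac{-119 - 131}{208 - 119}} = \sqrt{\frac{1}{176} + \frac{1}{89} \left(-250\right)} = \sqrt{\frac{1}{176} - \frac{250}{89}} = \sqrt{- \frac{43911}{15664}} = \frac{3 i \sqrt{4776541}}{3916}$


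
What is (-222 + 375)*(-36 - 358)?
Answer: -60282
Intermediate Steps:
(-222 + 375)*(-36 - 358) = 153*(-394) = -60282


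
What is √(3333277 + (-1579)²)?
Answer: √5826518 ≈ 2413.8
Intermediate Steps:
√(3333277 + (-1579)²) = √(3333277 + 2493241) = √5826518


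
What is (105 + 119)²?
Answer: 50176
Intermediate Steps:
(105 + 119)² = 224² = 50176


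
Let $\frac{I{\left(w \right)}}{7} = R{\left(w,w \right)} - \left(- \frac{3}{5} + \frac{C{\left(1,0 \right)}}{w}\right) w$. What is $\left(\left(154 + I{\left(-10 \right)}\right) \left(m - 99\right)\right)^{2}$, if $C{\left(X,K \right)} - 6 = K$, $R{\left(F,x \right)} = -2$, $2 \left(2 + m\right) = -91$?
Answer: $67305616$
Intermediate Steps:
$m = - \frac{95}{2}$ ($m = -2 + \frac{1}{2} \left(-91\right) = -2 - \frac{91}{2} = - \frac{95}{2} \approx -47.5$)
$C{\left(X,K \right)} = 6 + K$
$I{\left(w \right)} = -14 - 7 w \left(- \frac{3}{5} + \frac{6}{w}\right)$ ($I{\left(w \right)} = 7 \left(-2 - \left(- \frac{3}{5} + \frac{6 + 0}{w}\right) w\right) = 7 \left(-2 - \left(\left(-3\right) \frac{1}{5} + \frac{6}{w}\right) w\right) = 7 \left(-2 - \left(- \frac{3}{5} + \frac{6}{w}\right) w\right) = 7 \left(-2 - w \left(- \frac{3}{5} + \frac{6}{w}\right)\right) = -14 - 7 w \left(- \frac{3}{5} + \frac{6}{w}\right)$)
$\left(\left(154 + I{\left(-10 \right)}\right) \left(m - 99\right)\right)^{2} = \left(\left(154 + \left(-56 + \frac{21}{5} \left(-10\right)\right)\right) \left(- \frac{95}{2} - 99\right)\right)^{2} = \left(\left(154 - 98\right) \left(- \frac{293}{2}\right)\right)^{2} = \left(56 \left(- \frac{293}{2}\right)\right)^{2} = \left(-8204\right)^{2} = 67305616$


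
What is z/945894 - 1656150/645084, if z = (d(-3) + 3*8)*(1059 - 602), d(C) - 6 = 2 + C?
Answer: -119551339/46821753 ≈ -2.5533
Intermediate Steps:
d(C) = 8 + C (d(C) = 6 + (2 + C) = 8 + C)
z = 13253 (z = ((8 - 3) + 3*8)*(1059 - 602) = (5 + 24)*457 = 29*457 = 13253)
z/945894 - 1656150/645084 = 13253/945894 - 1656150/645084 = 13253*(1/945894) - 1656150*1/645084 = 13253/945894 - 1525/594 = -119551339/46821753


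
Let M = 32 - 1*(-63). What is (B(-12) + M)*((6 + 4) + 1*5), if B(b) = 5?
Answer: 1500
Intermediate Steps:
M = 95 (M = 32 + 63 = 95)
(B(-12) + M)*((6 + 4) + 1*5) = (5 + 95)*((6 + 4) + 1*5) = 100*(10 + 5) = 100*15 = 1500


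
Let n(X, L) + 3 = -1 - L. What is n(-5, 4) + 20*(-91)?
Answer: -1828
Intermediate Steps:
n(X, L) = -4 - L (n(X, L) = -3 + (-1 - L) = -4 - L)
n(-5, 4) + 20*(-91) = (-4 - 1*4) + 20*(-91) = (-4 - 4) - 1820 = -8 - 1820 = -1828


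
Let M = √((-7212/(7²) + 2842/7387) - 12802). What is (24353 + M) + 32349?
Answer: 56702 + 8*I*√540980725146/51709 ≈ 56702.0 + 113.79*I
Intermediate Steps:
M = 8*I*√540980725146/51709 (M = √((-7212/49 + 2842*(1/7387)) - 12802) = √((-7212*1/49 + 2842/7387) - 12802) = √((-7212/49 + 2842/7387) - 12802) = √(-53135786/361963 - 12802) = √(-4686986112/361963) = 8*I*√540980725146/51709 ≈ 113.79*I)
(24353 + M) + 32349 = (24353 + 8*I*√540980725146/51709) + 32349 = 56702 + 8*I*√540980725146/51709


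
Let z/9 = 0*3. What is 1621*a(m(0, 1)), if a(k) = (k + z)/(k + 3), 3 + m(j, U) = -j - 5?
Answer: 12968/5 ≈ 2593.6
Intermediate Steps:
z = 0 (z = 9*(0*3) = 9*0 = 0)
m(j, U) = -8 - j (m(j, U) = -3 + (-j - 5) = -3 + (-5 - j) = -8 - j)
a(k) = k/(3 + k) (a(k) = (k + 0)/(k + 3) = k/(3 + k))
1621*a(m(0, 1)) = 1621*((-8 - 1*0)/(3 + (-8 - 1*0))) = 1621*((-8 + 0)/(3 + (-8 + 0))) = 1621*(-8/(3 - 8)) = 1621*(-8/(-5)) = 1621*(-8*(-⅕)) = 1621*(8/5) = 12968/5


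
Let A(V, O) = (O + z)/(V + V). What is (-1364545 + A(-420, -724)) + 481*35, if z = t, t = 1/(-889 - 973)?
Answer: -702641636237/521360 ≈ -1.3477e+6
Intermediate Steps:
t = -1/1862 (t = 1/(-1862) = -1/1862 ≈ -0.00053706)
z = -1/1862 ≈ -0.00053706
A(V, O) = (-1/1862 + O)/(2*V) (A(V, O) = (O - 1/1862)/(V + V) = (-1/1862 + O)/((2*V)) = (-1/1862 + O)*(1/(2*V)) = (-1/1862 + O)/(2*V))
(-1364545 + A(-420, -724)) + 481*35 = (-1364545 + (1/3724)*(-1 + 1862*(-724))/(-420)) + 481*35 = (-1364545 + (1/3724)*(-1/420)*(-1 - 1348088)) + 16835 = (-1364545 + (1/3724)*(-1/420)*(-1348089)) + 16835 = (-1364545 + 449363/521360) + 16835 = -711418731837/521360 + 16835 = -702641636237/521360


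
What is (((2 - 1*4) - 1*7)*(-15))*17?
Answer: 2295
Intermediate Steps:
(((2 - 1*4) - 1*7)*(-15))*17 = (((2 - 4) - 7)*(-15))*17 = ((-2 - 7)*(-15))*17 = -9*(-15)*17 = 135*17 = 2295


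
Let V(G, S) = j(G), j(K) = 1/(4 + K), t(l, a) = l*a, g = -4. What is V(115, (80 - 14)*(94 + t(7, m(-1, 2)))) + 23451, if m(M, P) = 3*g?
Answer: 2790670/119 ≈ 23451.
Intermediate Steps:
m(M, P) = -12 (m(M, P) = 3*(-4) = -12)
t(l, a) = a*l
V(G, S) = 1/(4 + G)
V(115, (80 - 14)*(94 + t(7, m(-1, 2)))) + 23451 = 1/(4 + 115) + 23451 = 1/119 + 23451 = 2790670/119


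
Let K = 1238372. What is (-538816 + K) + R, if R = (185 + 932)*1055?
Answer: 1877991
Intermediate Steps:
R = 1178435 (R = 1117*1055 = 1178435)
(-538816 + K) + R = (-538816 + 1238372) + 1178435 = 699556 + 1178435 = 1877991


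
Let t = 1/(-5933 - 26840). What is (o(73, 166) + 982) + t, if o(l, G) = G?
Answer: 37623403/32773 ≈ 1148.0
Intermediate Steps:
t = -1/32773 (t = 1/(-32773) = -1/32773 ≈ -3.0513e-5)
(o(73, 166) + 982) + t = (166 + 982) - 1/32773 = 1148 - 1/32773 = 37623403/32773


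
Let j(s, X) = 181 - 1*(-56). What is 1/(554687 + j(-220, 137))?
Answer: 1/554924 ≈ 1.8020e-6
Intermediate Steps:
j(s, X) = 237 (j(s, X) = 181 + 56 = 237)
1/(554687 + j(-220, 137)) = 1/(554687 + 237) = 1/554924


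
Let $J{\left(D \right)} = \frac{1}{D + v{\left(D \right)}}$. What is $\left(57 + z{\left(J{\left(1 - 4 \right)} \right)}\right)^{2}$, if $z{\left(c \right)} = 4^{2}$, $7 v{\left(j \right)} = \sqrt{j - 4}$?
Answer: $5329$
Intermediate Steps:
$v{\left(j \right)} = \frac{\sqrt{-4 + j}}{7}$ ($v{\left(j \right)} = \frac{\sqrt{j - 4}}{7} = \frac{\sqrt{-4 + j}}{7}$)
$J{\left(D \right)} = \frac{1}{D + \frac{\sqrt{-4 + D}}{7}}$
$z{\left(c \right)} = 16$
$\left(57 + z{\left(J{\left(1 - 4 \right)} \right)}\right)^{2} = \left(57 + 16\right)^{2} = 73^{2} = 5329$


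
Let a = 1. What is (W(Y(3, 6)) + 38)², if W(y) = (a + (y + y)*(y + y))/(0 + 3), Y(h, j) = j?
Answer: 67081/9 ≈ 7453.4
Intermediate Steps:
W(y) = ⅓ + 4*y²/3 (W(y) = (1 + (y + y)*(y + y))/(0 + 3) = (1 + (2*y)*(2*y))/3 = (1 + 4*y²)*(⅓) = ⅓ + 4*y²/3)
(W(Y(3, 6)) + 38)² = ((⅓ + (4/3)*6²) + 38)² = ((⅓ + (4/3)*36) + 38)² = ((⅓ + 48) + 38)² = (145/3 + 38)² = (259/3)² = 67081/9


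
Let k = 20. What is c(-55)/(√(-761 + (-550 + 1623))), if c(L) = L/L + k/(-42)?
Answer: 11*√78/3276 ≈ 0.029655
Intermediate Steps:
c(L) = 11/21 (c(L) = L/L + 20/(-42) = 1 + 20*(-1/42) = 1 - 10/21 = 11/21)
c(-55)/(√(-761 + (-550 + 1623))) = 11/(21*(√(-761 + (-550 + 1623)))) = 11/(21*(√(-761 + 1073))) = 11/(21*(√312)) = 11/(21*((2*√78))) = 11*(√78/156)/21 = 11*√78/3276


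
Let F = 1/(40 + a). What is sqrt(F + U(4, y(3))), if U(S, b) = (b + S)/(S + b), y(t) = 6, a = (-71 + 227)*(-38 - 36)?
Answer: sqrt(8270657)/2876 ≈ 0.99996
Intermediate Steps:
a = -11544 (a = 156*(-74) = -11544)
F = -1/11504 (F = 1/(40 - 11544) = 1/(-11504) = -1/11504 ≈ -8.6926e-5)
U(S, b) = 1 (U(S, b) = (S + b)/(S + b) = 1)
sqrt(F + U(4, y(3))) = sqrt(-1/11504 + 1) = sqrt(11503/11504) = sqrt(8270657)/2876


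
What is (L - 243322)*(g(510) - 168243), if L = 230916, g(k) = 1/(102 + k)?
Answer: 638690127145/306 ≈ 2.0872e+9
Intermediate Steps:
(L - 243322)*(g(510) - 168243) = (230916 - 243322)*(1/(102 + 510) - 168243) = -12406*(1/612 - 168243) = -12406*(-102964715/612) = 638690127145/306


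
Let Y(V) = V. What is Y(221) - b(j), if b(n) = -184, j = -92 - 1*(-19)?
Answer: 405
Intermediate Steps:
j = -73 (j = -92 + 19 = -73)
Y(221) - b(j) = 221 - 1*(-184) = 221 + 184 = 405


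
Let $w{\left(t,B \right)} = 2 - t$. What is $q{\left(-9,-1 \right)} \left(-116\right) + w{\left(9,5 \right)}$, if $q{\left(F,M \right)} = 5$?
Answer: $-587$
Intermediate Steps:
$q{\left(-9,-1 \right)} \left(-116\right) + w{\left(9,5 \right)} = 5 \left(-116\right) + \left(2 - 9\right) = -580 + \left(2 - 9\right) = -580 - 7 = -587$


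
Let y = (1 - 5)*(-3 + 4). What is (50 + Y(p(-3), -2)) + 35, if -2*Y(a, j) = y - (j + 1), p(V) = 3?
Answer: 173/2 ≈ 86.500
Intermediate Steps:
y = -4 (y = -4*1 = -4)
Y(a, j) = 5/2 + j/2 (Y(a, j) = -(-4 - (j + 1))/2 = -(-4 - (1 + j))/2 = -(-4 + (-1 - j))/2 = -(-5 - j)/2 = 5/2 + j/2)
(50 + Y(p(-3), -2)) + 35 = (50 + (5/2 + (½)*(-2))) + 35 = (50 + (5/2 - 1)) + 35 = (50 + 3/2) + 35 = 103/2 + 35 = 173/2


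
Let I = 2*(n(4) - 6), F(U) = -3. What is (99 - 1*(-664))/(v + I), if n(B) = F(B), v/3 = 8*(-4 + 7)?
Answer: 763/54 ≈ 14.130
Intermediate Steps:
v = 72 (v = 3*(8*(-4 + 7)) = 3*(8*3) = 3*24 = 72)
n(B) = -3
I = -18 (I = 2*(-3 - 6) = 2*(-9) = -18)
(99 - 1*(-664))/(v + I) = (99 - 1*(-664))/(72 - 18) = (99 + 664)/54 = (1/54)*763 = 763/54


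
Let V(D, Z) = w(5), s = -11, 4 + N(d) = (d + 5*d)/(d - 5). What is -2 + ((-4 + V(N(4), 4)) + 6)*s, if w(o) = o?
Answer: -79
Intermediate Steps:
N(d) = -4 + 6*d/(-5 + d) (N(d) = -4 + (d + 5*d)/(d - 5) = -4 + (6*d)/(-5 + d) = -4 + 6*d/(-5 + d))
V(D, Z) = 5
-2 + ((-4 + V(N(4), 4)) + 6)*s = -2 + ((-4 + 5) + 6)*(-11) = -2 + (1 + 6)*(-11) = -2 + 7*(-11) = -2 - 77 = -79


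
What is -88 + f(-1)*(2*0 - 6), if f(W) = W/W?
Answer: -94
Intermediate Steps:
f(W) = 1
-88 + f(-1)*(2*0 - 6) = -88 + 1*(2*0 - 6) = -88 + 1*(0 - 6) = -88 + 1*(-6) = -88 - 6 = -94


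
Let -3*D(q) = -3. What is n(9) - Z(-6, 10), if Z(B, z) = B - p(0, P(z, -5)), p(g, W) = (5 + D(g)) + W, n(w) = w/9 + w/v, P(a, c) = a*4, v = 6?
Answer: 109/2 ≈ 54.500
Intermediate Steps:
P(a, c) = 4*a
D(q) = 1 (D(q) = -⅓*(-3) = 1)
n(w) = 5*w/18 (n(w) = w/9 + w/6 = 5*w/18)
p(g, W) = 6 + W (p(g, W) = (5 + 1) + W = 6 + W)
Z(B, z) = -6 + B - 4*z (Z(B, z) = B - (6 + 4*z) = B + (-6 - 4*z) = -6 + B - 4*z)
n(9) - Z(-6, 10) = (5/18)*9 - (-6 - 6 - 4*10) = 5/2 - (-6 - 6 - 40) = 5/2 - 1*(-52) = 5/2 + 52 = 109/2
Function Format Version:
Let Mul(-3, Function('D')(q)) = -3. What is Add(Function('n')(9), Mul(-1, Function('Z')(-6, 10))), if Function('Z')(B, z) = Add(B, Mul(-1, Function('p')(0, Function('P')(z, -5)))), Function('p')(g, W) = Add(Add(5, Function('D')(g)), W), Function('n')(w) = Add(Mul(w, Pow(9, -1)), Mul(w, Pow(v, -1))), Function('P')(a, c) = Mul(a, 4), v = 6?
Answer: Rational(109, 2) ≈ 54.500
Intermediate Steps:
Function('P')(a, c) = Mul(4, a)
Function('D')(q) = 1 (Function('D')(q) = Mul(Rational(-1, 3), -3) = 1)
Function('n')(w) = Mul(Rational(5, 18), w) (Function('n')(w) = Add(Mul(w, Pow(9, -1)), Mul(w, Pow(6, -1))) = Add(Mul(w, Rational(1, 9)), Mul(w, Rational(1, 6))) = Add(Mul(Rational(1, 9), w), Mul(Rational(1, 6), w)) = Mul(Rational(5, 18), w))
Function('p')(g, W) = Add(6, W) (Function('p')(g, W) = Add(Add(5, 1), W) = Add(6, W))
Function('Z')(B, z) = Add(-6, B, Mul(-4, z)) (Function('Z')(B, z) = Add(B, Mul(-1, Add(6, Mul(4, z)))) = Add(B, Add(-6, Mul(-4, z))) = Add(-6, B, Mul(-4, z)))
Add(Function('n')(9), Mul(-1, Function('Z')(-6, 10))) = Add(Mul(Rational(5, 18), 9), Mul(-1, Add(-6, -6, Mul(-4, 10)))) = Add(Rational(5, 2), Mul(-1, Add(-6, -6, -40))) = Add(Rational(5, 2), Mul(-1, -52)) = Add(Rational(5, 2), 52) = Rational(109, 2)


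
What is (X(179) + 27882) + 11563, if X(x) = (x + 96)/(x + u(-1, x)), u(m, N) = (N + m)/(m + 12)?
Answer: 84691440/2147 ≈ 39446.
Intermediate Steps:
u(m, N) = (N + m)/(12 + m)
X(x) = (96 + x)/(-1/11 + 12*x/11) (X(x) = (x + 96)/(x + (x - 1)/(12 - 1)) = (96 + x)/(x + (-1 + x)/11) = (96 + x)/(x + (-1/11 + x/11)) = (96 + x)/(-1/11 + 12*x/11))
(X(179) + 27882) + 11563 = (11*(96 + 179)/(-1 + 12*179) + 27882) + 11563 = (11*275/(-1 + 2148) + 27882) + 11563 = (11*275/2147 + 27882) + 11563 = (11*(1/2147)*275 + 27882) + 11563 = (3025/2147 + 27882) + 11563 = 59865679/2147 + 11563 = 84691440/2147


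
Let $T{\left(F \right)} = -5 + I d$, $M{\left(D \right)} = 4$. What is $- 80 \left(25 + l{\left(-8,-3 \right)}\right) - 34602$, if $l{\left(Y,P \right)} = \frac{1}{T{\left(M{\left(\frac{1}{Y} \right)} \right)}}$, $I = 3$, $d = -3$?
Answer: $- \frac{256174}{7} \approx -36596.0$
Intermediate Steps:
$T{\left(F \right)} = -14$ ($T{\left(F \right)} = -5 + 3 \left(-3\right) = -5 - 9 = -14$)
$l{\left(Y,P \right)} = - \frac{1}{14}$ ($l{\left(Y,P \right)} = \frac{1}{-14} = - \frac{1}{14}$)
$- 80 \left(25 + l{\left(-8,-3 \right)}\right) - 34602 = - 80 \left(25 - \frac{1}{14}\right) - 34602 = \left(-80\right) \frac{349}{14} - 34602 = - \frac{13960}{7} - 34602 = - \frac{256174}{7}$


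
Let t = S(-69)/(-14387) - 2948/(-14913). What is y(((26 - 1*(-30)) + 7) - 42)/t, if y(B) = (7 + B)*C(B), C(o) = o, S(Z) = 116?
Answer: 31539339657/10170742 ≈ 3101.0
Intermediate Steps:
t = 40682968/214553331 (t = 116/(-14387) - 2948/(-14913) = 116*(-1/14387) - 2948*(-1/14913) = -116/14387 + 2948/14913 = 40682968/214553331 ≈ 0.18962)
y(B) = B*(7 + B) (y(B) = (7 + B)*B = B*(7 + B))
y(((26 - 1*(-30)) + 7) - 42)/t = ((((26 - 1*(-30)) + 7) - 42)*(7 + (((26 - 1*(-30)) + 7) - 42)))/(40682968/214553331) = ((((26 + 30) + 7) - 42)*(7 + (((26 + 30) + 7) - 42)))*(214553331/40682968) = (((56 + 7) - 42)*(7 + ((56 + 7) - 42)))*(214553331/40682968) = ((63 - 42)*(7 + (63 - 42)))*(214553331/40682968) = (21*(7 + 21))*(214553331/40682968) = (21*28)*(214553331/40682968) = 588*(214553331/40682968) = 31539339657/10170742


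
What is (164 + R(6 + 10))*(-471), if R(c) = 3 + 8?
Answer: -82425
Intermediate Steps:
R(c) = 11
(164 + R(6 + 10))*(-471) = (164 + 11)*(-471) = 175*(-471) = -82425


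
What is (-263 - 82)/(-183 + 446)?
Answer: -345/263 ≈ -1.3118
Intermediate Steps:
(-263 - 82)/(-183 + 446) = -345/263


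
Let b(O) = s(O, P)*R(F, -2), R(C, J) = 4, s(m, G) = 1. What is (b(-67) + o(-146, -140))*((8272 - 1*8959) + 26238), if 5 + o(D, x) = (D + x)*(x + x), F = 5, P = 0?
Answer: 2046098529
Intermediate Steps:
b(O) = 4 (b(O) = 1*4 = 4)
o(D, x) = -5 + 2*x*(D + x) (o(D, x) = -5 + (D + x)*(x + x) = -5 + (D + x)*(2*x) = -5 + 2*x*(D + x))
(b(-67) + o(-146, -140))*((8272 - 1*8959) + 26238) = (4 + (-5 + 2*(-140)² + 2*(-146)*(-140)))*((8272 - 1*8959) + 26238) = (4 + (-5 + 2*19600 + 40880))*((8272 - 8959) + 26238) = (4 + (-5 + 39200 + 40880))*(-687 + 26238) = (4 + 80075)*25551 = 80079*25551 = 2046098529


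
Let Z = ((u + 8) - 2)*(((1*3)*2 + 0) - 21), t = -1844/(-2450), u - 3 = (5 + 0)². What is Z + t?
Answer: -623828/1225 ≈ -509.25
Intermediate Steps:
u = 28 (u = 3 + (5 + 0)² = 3 + 5² = 3 + 25 = 28)
t = 922/1225 (t = -1844*(-1/2450) = 922/1225 ≈ 0.75265)
Z = -510 (Z = ((28 + 8) - 2)*(((1*3)*2 + 0) - 21) = (36 - 2)*((3*2 + 0) - 21) = 34*((6 + 0) - 21) = 34*(6 - 21) = 34*(-15) = -510)
Z + t = -510 + 922/1225 = -623828/1225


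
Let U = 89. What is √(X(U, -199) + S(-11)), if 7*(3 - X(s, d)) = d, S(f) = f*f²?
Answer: I*√63679/7 ≈ 36.05*I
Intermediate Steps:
S(f) = f³
X(s, d) = 3 - d/7
√(X(U, -199) + S(-11)) = √((3 - ⅐*(-199)) + (-11)³) = √((3 + 199/7) - 1331) = √(220/7 - 1331) = √(-9097/7) = I*√63679/7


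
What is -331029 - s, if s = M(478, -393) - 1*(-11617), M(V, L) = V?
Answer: -343124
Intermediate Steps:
s = 12095 (s = 478 - 1*(-11617) = 478 + 11617 = 12095)
-331029 - s = -331029 - 1*12095 = -331029 - 12095 = -343124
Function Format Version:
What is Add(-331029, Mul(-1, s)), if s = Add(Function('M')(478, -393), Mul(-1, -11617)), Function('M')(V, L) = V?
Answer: -343124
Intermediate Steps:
s = 12095 (s = Add(478, Mul(-1, -11617)) = Add(478, 11617) = 12095)
Add(-331029, Mul(-1, s)) = Add(-331029, Mul(-1, 12095)) = Add(-331029, -12095) = -343124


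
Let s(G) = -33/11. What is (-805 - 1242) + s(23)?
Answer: -2050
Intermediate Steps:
s(G) = -3 (s(G) = -33*1/11 = -3)
(-805 - 1242) + s(23) = (-805 - 1242) - 3 = -2047 - 3 = -2050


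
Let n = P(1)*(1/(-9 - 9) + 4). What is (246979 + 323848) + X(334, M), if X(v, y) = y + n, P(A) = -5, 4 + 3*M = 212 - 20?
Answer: 10275659/18 ≈ 5.7087e+5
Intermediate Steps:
M = 188/3 (M = -4/3 + (212 - 20)/3 = -4/3 + (1/3)*192 = -4/3 + 64 = 188/3 ≈ 62.667)
n = -355/18 (n = -5*(1/(-9 - 9) + 4) = -5*(1/(-18) + 4) = -5*(-1/18 + 4) = -5*71/18 = -355/18 ≈ -19.722)
X(v, y) = -355/18 + y (X(v, y) = y - 355/18 = -355/18 + y)
(246979 + 323848) + X(334, M) = (246979 + 323848) + (-355/18 + 188/3) = 570827 + 773/18 = 10275659/18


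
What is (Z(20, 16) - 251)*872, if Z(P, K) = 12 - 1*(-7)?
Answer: -202304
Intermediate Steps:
Z(P, K) = 19 (Z(P, K) = 12 + 7 = 19)
(Z(20, 16) - 251)*872 = (19 - 251)*872 = -232*872 = -202304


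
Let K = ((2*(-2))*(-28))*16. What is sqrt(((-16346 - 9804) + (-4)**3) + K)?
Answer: I*sqrt(24422) ≈ 156.28*I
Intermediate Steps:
K = 1792 (K = -4*(-28)*16 = 112*16 = 1792)
sqrt(((-16346 - 9804) + (-4)**3) + K) = sqrt(((-16346 - 9804) + (-4)**3) + 1792) = sqrt((-26150 - 64) + 1792) = sqrt(-26214 + 1792) = sqrt(-24422) = I*sqrt(24422)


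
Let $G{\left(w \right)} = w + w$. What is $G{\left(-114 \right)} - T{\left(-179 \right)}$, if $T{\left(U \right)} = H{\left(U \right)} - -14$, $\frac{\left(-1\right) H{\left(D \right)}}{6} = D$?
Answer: $-1316$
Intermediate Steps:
$H{\left(D \right)} = - 6 D$
$T{\left(U \right)} = 14 - 6 U$ ($T{\left(U \right)} = - 6 U - -14 = - 6 U + 14 = 14 - 6 U$)
$G{\left(w \right)} = 2 w$
$G{\left(-114 \right)} - T{\left(-179 \right)} = 2 \left(-114\right) - \left(14 - -1074\right) = -228 - \left(14 + 1074\right) = -228 - 1088 = -1316$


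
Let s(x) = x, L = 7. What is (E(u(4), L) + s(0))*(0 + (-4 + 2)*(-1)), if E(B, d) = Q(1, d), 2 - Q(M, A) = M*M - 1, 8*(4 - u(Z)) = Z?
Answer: 4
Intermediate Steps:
u(Z) = 4 - Z/8
Q(M, A) = 3 - M² (Q(M, A) = 2 - (M*M - 1) = 2 - (M² - 1) = 2 - (-1 + M²) = 2 + (1 - M²) = 3 - M²)
E(B, d) = 2 (E(B, d) = 3 - 1*1² = 3 - 1*1 = 3 - 1 = 2)
(E(u(4), L) + s(0))*(0 + (-4 + 2)*(-1)) = (2 + 0)*(0 + (-4 + 2)*(-1)) = 2*(0 - 2*(-1)) = 2*(0 + 2) = 2*2 = 4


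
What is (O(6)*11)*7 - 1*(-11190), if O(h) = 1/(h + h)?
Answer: 134357/12 ≈ 11196.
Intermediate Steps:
O(h) = 1/(2*h)
(O(6)*11)*7 - 1*(-11190) = (((½)/6)*11)*7 - 1*(-11190) = (((½)*(⅙))*11)*7 + 11190 = ((1/12)*11)*7 + 11190 = (11/12)*7 + 11190 = 77/12 + 11190 = 134357/12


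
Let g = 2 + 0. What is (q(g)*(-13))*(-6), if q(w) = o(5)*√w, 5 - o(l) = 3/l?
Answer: 1716*√2/5 ≈ 485.36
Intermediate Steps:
g = 2
o(l) = 5 - 3/l
q(w) = 22*√w/5 (q(w) = (5 - 3/5)*√w = (5 - 3*⅕)*√w = (5 - ⅗)*√w = 22*√w/5)
(q(g)*(-13))*(-6) = ((22*√2/5)*(-13))*(-6) = -286*√2/5*(-6) = 1716*√2/5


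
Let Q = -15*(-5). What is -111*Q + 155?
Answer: -8170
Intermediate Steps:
Q = 75
-111*Q + 155 = -111*75 + 155 = -8325 + 155 = -8170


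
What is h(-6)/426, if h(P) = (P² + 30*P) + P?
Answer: -25/71 ≈ -0.35211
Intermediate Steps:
h(P) = P² + 31*P
h(-6)/426 = -6*(31 - 6)/426 = -6*25*(1/426) = -150*1/426 = -25/71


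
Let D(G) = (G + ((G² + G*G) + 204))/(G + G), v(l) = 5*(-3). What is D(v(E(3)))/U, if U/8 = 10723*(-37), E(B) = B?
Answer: 213/31740080 ≈ 6.7108e-6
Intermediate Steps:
v(l) = -15
U = -3174008 (U = 8*(10723*(-37)) = 8*(-396751) = -3174008)
D(G) = (204 + G + 2*G²)/(2*G) (D(G) = (G + ((G² + G²) + 204))/((2*G)) = (G + (2*G² + 204))*(1/(2*G)) = (G + (204 + 2*G²))*(1/(2*G)) = (204 + G + 2*G²)*(1/(2*G)) = (204 + G + 2*G²)/(2*G))
D(v(E(3)))/U = (½ - 15 + 102/(-15))/(-3174008) = (½ - 15 + 102*(-1/15))*(-1/3174008) = (½ - 15 - 34/5)*(-1/3174008) = -213/10*(-1/3174008) = 213/31740080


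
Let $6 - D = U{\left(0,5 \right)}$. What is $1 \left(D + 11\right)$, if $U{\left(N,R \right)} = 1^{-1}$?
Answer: $16$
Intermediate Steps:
$U{\left(N,R \right)} = 1$
$D = 5$ ($D = 6 - 1 = 5$)
$1 \left(D + 11\right) = 1 \left(5 + 11\right) = 1 \cdot 16 = 16$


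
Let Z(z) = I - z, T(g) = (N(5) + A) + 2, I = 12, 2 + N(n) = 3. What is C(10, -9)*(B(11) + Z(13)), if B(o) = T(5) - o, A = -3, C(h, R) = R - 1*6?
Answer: 180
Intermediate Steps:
C(h, R) = -6 + R (C(h, R) = R - 6 = -6 + R)
N(n) = 1 (N(n) = -2 + 3 = 1)
T(g) = 0 (T(g) = (1 - 3) + 2 = -2 + 2 = 0)
Z(z) = 12 - z
B(o) = -o (B(o) = 0 - o = -o)
C(10, -9)*(B(11) + Z(13)) = (-6 - 9)*(-1*11 + (12 - 1*13)) = -15*(-11 + (12 - 13)) = -15*(-11 - 1) = -15*(-12) = 180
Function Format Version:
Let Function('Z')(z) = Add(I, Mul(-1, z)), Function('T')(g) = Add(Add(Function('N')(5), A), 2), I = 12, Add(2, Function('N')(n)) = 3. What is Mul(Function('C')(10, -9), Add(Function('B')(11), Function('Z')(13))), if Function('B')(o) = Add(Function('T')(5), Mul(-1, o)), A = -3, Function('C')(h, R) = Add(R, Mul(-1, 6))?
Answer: 180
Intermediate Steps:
Function('C')(h, R) = Add(-6, R) (Function('C')(h, R) = Add(R, -6) = Add(-6, R))
Function('N')(n) = 1 (Function('N')(n) = Add(-2, 3) = 1)
Function('T')(g) = 0 (Function('T')(g) = Add(Add(1, -3), 2) = Add(-2, 2) = 0)
Function('Z')(z) = Add(12, Mul(-1, z))
Function('B')(o) = Mul(-1, o) (Function('B')(o) = Add(0, Mul(-1, o)) = Mul(-1, o))
Mul(Function('C')(10, -9), Add(Function('B')(11), Function('Z')(13))) = Mul(Add(-6, -9), Add(Mul(-1, 11), Add(12, Mul(-1, 13)))) = Mul(-15, Add(-11, Add(12, -13))) = Mul(-15, Add(-11, -1)) = Mul(-15, -12) = 180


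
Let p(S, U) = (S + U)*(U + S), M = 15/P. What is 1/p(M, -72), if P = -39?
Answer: 169/885481 ≈ 0.00019086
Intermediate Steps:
M = -5/13 (M = 15/(-39) = 15*(-1/39) = -5/13 ≈ -0.38462)
p(S, U) = (S + U)**2 (p(S, U) = (S + U)*(S + U) = (S + U)**2)
1/p(M, -72) = 1/((-5/13 - 72)**2) = 1/((-941/13)**2) = 1/(885481/169) = 169/885481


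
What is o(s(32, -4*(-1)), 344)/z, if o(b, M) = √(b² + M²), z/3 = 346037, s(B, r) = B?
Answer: 8*√1865/1038111 ≈ 0.00033280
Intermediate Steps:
z = 1038111 (z = 3*346037 = 1038111)
o(b, M) = √(M² + b²)
o(s(32, -4*(-1)), 344)/z = √(344² + 32²)/1038111 = √(118336 + 1024)*(1/1038111) = √119360*(1/1038111) = (8*√1865)*(1/1038111) = 8*√1865/1038111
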